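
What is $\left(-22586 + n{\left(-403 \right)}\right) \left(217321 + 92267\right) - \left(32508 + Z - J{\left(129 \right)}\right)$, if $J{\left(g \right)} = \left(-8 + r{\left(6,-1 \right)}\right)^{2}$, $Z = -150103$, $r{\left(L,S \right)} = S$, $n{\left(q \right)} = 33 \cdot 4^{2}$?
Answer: $-6828774428$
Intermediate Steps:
$n{\left(q \right)} = 528$ ($n{\left(q \right)} = 33 \cdot 16 = 528$)
$J{\left(g \right)} = 81$ ($J{\left(g \right)} = \left(-8 - 1\right)^{2} = \left(-9\right)^{2} = 81$)
$\left(-22586 + n{\left(-403 \right)}\right) \left(217321 + 92267\right) - \left(32508 + Z - J{\left(129 \right)}\right) = \left(-22586 + 528\right) \left(217321 + 92267\right) + \left(\left(81 - 32508\right) - -150103\right) = \left(-22058\right) 309588 + \left(-32427 + 150103\right) = -6828892104 + 117676 = -6828774428$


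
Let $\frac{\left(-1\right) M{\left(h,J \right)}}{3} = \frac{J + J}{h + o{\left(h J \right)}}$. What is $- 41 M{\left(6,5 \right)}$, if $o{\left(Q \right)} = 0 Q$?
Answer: $205$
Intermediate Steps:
$o{\left(Q \right)} = 0$
$M{\left(h,J \right)} = - \frac{6 J}{h}$ ($M{\left(h,J \right)} = - 3 \frac{J + J}{h + 0} = - 3 \frac{2 J}{h} = - \frac{6 J}{h}$)
$- 41 M{\left(6,5 \right)} = - 41 \left(\left(-6\right) 5 \cdot \frac{1}{6}\right) = \left(-41\right) \left(-5\right) = 205$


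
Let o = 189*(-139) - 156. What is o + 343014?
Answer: 316587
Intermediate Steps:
o = -26427 (o = -26271 - 156 = -26427)
o + 343014 = -26427 + 343014 = 316587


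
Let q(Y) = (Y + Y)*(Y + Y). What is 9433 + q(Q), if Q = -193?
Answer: 158429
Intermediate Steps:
q(Y) = 4*Y² (q(Y) = (2*Y)*(2*Y) = 4*Y²)
9433 + q(Q) = 9433 + 4*(-193)² = 9433 + 4*37249 = 9433 + 148996 = 158429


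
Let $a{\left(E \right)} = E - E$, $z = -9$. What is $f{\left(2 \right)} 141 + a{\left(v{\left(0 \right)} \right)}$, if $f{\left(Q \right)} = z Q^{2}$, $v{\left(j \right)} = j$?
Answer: $-5076$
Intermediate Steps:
$f{\left(Q \right)} = - 9 Q^{2}$
$a{\left(E \right)} = 0$
$f{\left(2 \right)} 141 + a{\left(v{\left(0 \right)} \right)} = - 9 \cdot 2^{2} \cdot 141 + 0 = \left(-9\right) 4 \cdot 141 + 0 = \left(-36\right) 141 + 0 = -5076 + 0 = -5076$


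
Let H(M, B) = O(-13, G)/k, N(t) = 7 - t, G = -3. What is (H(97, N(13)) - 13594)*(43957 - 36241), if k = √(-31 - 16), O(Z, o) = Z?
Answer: -104891304 + 100308*I*√47/47 ≈ -1.0489e+8 + 14631.0*I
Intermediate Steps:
k = I*√47 (k = √(-47) = I*√47 ≈ 6.8557*I)
H(M, B) = 13*I*√47/47 (H(M, B) = -13*(-I*√47/47) = -(-13)*I*√47/47 = 13*I*√47/47)
(H(97, N(13)) - 13594)*(43957 - 36241) = (13*I*√47/47 - 13594)*(43957 - 36241) = (-13594 + 13*I*√47/47)*7716 = -104891304 + 100308*I*√47/47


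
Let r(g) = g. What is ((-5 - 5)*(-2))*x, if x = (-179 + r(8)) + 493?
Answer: 6440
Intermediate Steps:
x = 322 (x = (-179 + 8) + 493 = -171 + 493 = 322)
((-5 - 5)*(-2))*x = ((-5 - 5)*(-2))*322 = -10*(-2)*322 = 20*322 = 6440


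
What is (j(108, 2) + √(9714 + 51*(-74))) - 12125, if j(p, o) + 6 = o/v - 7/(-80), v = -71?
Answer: -68903743/5680 + 6*√165 ≈ -12054.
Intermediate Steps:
j(p, o) = -473/80 - o/71 (j(p, o) = -6 + (o/(-71) - 7/(-80)) = -6 + (o*(-1/71) - 7*(-1/80)) = -6 + (-o/71 + 7/80) = -6 + (7/80 - o/71) = -473/80 - o/71)
(j(108, 2) + √(9714 + 51*(-74))) - 12125 = ((-473/80 - 1/71*2) + √(9714 + 51*(-74))) - 12125 = ((-473/80 - 2/71) + √(9714 - 3774)) - 12125 = (-33743/5680 + √5940) - 12125 = (-33743/5680 + 6*√165) - 12125 = -68903743/5680 + 6*√165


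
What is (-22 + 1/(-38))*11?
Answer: -9207/38 ≈ -242.29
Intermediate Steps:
(-22 + 1/(-38))*11 = (-22 - 1/38)*11 = -837/38*11 = -9207/38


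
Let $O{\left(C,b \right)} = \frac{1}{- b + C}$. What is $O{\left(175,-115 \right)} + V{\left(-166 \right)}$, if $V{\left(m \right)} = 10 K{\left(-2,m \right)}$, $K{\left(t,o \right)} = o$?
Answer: $- \frac{481399}{290} \approx -1660.0$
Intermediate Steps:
$O{\left(C,b \right)} = \frac{1}{C - b}$
$V{\left(m \right)} = 10 m$
$O{\left(175,-115 \right)} + V{\left(-166 \right)} = \frac{1}{175 - -115} + 10 \left(-166\right) = \frac{1}{175 + 115} - 1660 = \frac{1}{290} - 1660 = - \frac{481399}{290}$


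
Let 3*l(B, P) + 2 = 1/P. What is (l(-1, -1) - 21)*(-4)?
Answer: 88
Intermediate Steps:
l(B, P) = -⅔ + 1/(3*P)
(l(-1, -1) - 21)*(-4) = ((⅓)*(1 - 2*(-1))/(-1) - 21)*(-4) = ((⅓)*(-1)*(1 + 2) - 21)*(-4) = ((⅓)*(-1)*3 - 21)*(-4) = (-1 - 21)*(-4) = -22*(-4) = 88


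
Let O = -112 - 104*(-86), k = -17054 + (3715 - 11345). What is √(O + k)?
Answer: 2*I*√3963 ≈ 125.9*I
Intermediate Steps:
k = -24684 (k = -17054 - 7630 = -24684)
O = 8832 (O = -112 + 8944 = 8832)
√(O + k) = √(8832 - 24684) = √(-15852) = 2*I*√3963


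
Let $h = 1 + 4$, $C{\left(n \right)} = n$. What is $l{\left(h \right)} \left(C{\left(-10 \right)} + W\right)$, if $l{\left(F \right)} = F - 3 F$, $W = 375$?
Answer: $-3650$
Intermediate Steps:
$h = 5$
$l{\left(F \right)} = - 2 F$
$l{\left(h \right)} \left(C{\left(-10 \right)} + W\right) = \left(-2\right) 5 \left(-10 + 375\right) = \left(-10\right) 365 = -3650$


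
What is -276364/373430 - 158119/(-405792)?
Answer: -26549961059/75767453280 ≈ -0.35041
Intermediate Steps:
-276364/373430 - 158119/(-405792) = -276364*1/373430 - 158119*(-1/405792) = -138182/186715 + 158119/405792 = -26549961059/75767453280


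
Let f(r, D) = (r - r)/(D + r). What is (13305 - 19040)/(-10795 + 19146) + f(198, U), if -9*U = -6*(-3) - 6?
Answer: -5735/8351 ≈ -0.68674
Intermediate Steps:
U = -4/3 (U = -(-6*(-3) - 6)/9 = -(18 - 6)/9 = -⅑*12 = -4/3 ≈ -1.3333)
f(r, D) = 0 (f(r, D) = 0/(D + r) = 0)
(13305 - 19040)/(-10795 + 19146) + f(198, U) = (13305 - 19040)/(-10795 + 19146) + 0 = -5735/8351 + 0 = -5735/8351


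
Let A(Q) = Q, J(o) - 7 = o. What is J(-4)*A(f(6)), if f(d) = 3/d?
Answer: 3/2 ≈ 1.5000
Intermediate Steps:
J(o) = 7 + o
J(-4)*A(f(6)) = (7 - 4)*(3/6) = 3*(3*(⅙)) = 3*(½) = 3/2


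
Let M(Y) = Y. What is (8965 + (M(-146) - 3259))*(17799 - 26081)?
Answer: -46047920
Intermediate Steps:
(8965 + (M(-146) - 3259))*(17799 - 26081) = (8965 + (-146 - 3259))*(17799 - 26081) = (8965 - 3405)*(-8282) = 5560*(-8282) = -46047920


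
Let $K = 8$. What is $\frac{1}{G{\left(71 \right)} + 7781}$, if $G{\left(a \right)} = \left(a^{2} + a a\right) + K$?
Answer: $\frac{1}{17871} \approx 5.5957 \cdot 10^{-5}$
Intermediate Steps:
$G{\left(a \right)} = 8 + 2 a^{2}$ ($G{\left(a \right)} = \left(a^{2} + a a\right) + 8 = \left(a^{2} + a^{2}\right) + 8 = 2 a^{2} + 8 = 8 + 2 a^{2}$)
$\frac{1}{G{\left(71 \right)} + 7781} = \frac{1}{\left(8 + 2 \cdot 71^{2}\right) + 7781} = \frac{1}{\left(8 + 2 \cdot 5041\right) + 7781} = \frac{1}{\left(8 + 10082\right) + 7781} = \frac{1}{10090 + 7781} = \frac{1}{17871}$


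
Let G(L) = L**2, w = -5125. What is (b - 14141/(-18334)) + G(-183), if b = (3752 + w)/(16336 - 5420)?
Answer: 3351207420595/100066972 ≈ 33490.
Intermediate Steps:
b = -1373/10916 (b = (3752 - 5125)/(16336 - 5420) = -1373/10916 ≈ -0.12578)
(b - 14141/(-18334)) + G(-183) = (-1373/10916 - 14141/(-18334)) + (-183)**2 = (-1373/10916 - 14141*(-1/18334)) + 33489 = (-1373/10916 + 14141/18334) + 33489 = 64595287/100066972 + 33489 = 3351207420595/100066972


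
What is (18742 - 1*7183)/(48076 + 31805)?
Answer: 3853/26627 ≈ 0.14470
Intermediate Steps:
(18742 - 1*7183)/(48076 + 31805) = (18742 - 7183)/79881 = 11559*(1/79881) = 3853/26627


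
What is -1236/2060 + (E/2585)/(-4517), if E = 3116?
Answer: -7008983/11676445 ≈ -0.60027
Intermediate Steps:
-1236/2060 + (E/2585)/(-4517) = -1236/2060 + (3116/2585)/(-4517) = -1236*1/2060 + (3116*(1/2585))*(-1/4517) = -⅗ + (3116/2585)*(-1/4517) = -⅗ - 3116/11676445 = -7008983/11676445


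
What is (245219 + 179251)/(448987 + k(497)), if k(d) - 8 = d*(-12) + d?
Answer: 212235/221764 ≈ 0.95703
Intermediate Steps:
k(d) = 8 - 11*d (k(d) = 8 + (d*(-12) + d) = 8 + (-12*d + d) = 8 - 11*d)
(245219 + 179251)/(448987 + k(497)) = (245219 + 179251)/(448987 + (8 - 11*497)) = 424470/(448987 + (8 - 5467)) = 424470/(448987 - 5459) = 424470/443528 = 424470*(1/443528) = 212235/221764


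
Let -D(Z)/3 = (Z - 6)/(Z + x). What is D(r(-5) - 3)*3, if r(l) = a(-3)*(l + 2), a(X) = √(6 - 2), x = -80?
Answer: -135/89 ≈ -1.5169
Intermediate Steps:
a(X) = 2 (a(X) = √4 = 2)
r(l) = 4 + 2*l (r(l) = 2*(l + 2) = 2*(2 + l) = 4 + 2*l)
D(Z) = -3*(-6 + Z)/(-80 + Z) (D(Z) = -3*(Z - 6)/(Z - 80) = -3*(-6 + Z)/(-80 + Z))
D(r(-5) - 3)*3 = (3*(6 - ((4 + 2*(-5)) - 3))/(-80 + ((4 + 2*(-5)) - 3)))*3 = (3*(6 - ((4 - 10) - 3))/(-80 + ((4 - 10) - 3)))*3 = (3*(6 - (-6 - 3))/(-80 + (-6 - 3)))*3 = (3*(6 - 1*(-9))/(-80 - 9))*3 = (3*(6 + 9)/(-89))*3 = (3*(-1/89)*15)*3 = -45/89*3 = -135/89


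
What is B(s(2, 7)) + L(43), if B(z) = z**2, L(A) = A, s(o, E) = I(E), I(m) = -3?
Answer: 52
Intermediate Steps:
s(o, E) = -3
B(s(2, 7)) + L(43) = (-3)**2 + 43 = 9 + 43 = 52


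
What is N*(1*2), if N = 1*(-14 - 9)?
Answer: -46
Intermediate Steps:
N = -23 (N = 1*(-23) = -23)
N*(1*2) = -23*2 = -46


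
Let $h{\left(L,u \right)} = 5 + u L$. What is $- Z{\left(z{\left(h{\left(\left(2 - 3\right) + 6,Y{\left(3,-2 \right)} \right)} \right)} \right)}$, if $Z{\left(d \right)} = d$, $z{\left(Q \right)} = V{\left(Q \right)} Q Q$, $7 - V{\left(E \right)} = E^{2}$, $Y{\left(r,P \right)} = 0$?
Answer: $450$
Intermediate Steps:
$V{\left(E \right)} = 7 - E^{2}$
$h{\left(L,u \right)} = 5 + L u$
$z{\left(Q \right)} = Q^{2} \left(7 - Q^{2}\right)$ ($z{\left(Q \right)} = \left(7 - Q^{2}\right) Q Q = Q \left(7 - Q^{2}\right) Q = Q^{2} \left(7 - Q^{2}\right)$)
$- Z{\left(z{\left(h{\left(\left(2 - 3\right) + 6,Y{\left(3,-2 \right)} \right)} \right)} \right)} = - \left(5 + \left(\left(2 - 3\right) + 6\right) 0\right)^{2} \left(7 - \left(5 + \left(\left(2 - 3\right) + 6\right) 0\right)^{2}\right) = - \left(5 + \left(-1 + 6\right) 0\right)^{2} \left(7 - \left(5 + \left(-1 + 6\right) 0\right)^{2}\right) = - \left(5 + 5 \cdot 0\right)^{2} \left(7 - \left(5 + 5 \cdot 0\right)^{2}\right) = - \left(5 + 0\right)^{2} \left(7 - \left(5 + 0\right)^{2}\right) = - 5^{2} \left(7 - 5^{2}\right) = - 25 \left(7 - 25\right) = - 25 \left(-18\right) = \left(-1\right) \left(-450\right) = 450$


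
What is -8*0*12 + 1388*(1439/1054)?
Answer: 998666/527 ≈ 1895.0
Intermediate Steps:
-8*0*12 + 1388*(1439/1054) = 0*12 + 1388*(1439*(1/1054)) = 0 + 1388*(1439/1054) = 0 + 998666/527 = 998666/527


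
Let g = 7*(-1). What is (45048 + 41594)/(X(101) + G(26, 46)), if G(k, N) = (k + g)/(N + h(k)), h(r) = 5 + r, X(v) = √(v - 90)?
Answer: -63378623/32429 + 256850209*√11/32429 ≈ 24315.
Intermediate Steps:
X(v) = √(-90 + v)
g = -7
G(k, N) = (-7 + k)/(5 + N + k) (G(k, N) = (k - 7)/(N + (5 + k)) = (-7 + k)/(5 + N + k))
(45048 + 41594)/(X(101) + G(26, 46)) = (45048 + 41594)/(√(-90 + 101) + (-7 + 26)/(5 + 46 + 26)) = 86642/(√11 + 19/77) = 86642/(19/77 + √11)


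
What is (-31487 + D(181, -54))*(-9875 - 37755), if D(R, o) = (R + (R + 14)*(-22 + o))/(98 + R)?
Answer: 419120756560/279 ≈ 1.5022e+9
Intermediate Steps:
D(R, o) = (R + (-22 + o)*(14 + R))/(98 + R) (D(R, o) = (R + (14 + R)*(-22 + o))/(98 + R) = (R + (-22 + o)*(14 + R))/(98 + R))
(-31487 + D(181, -54))*(-9875 - 37755) = (-31487 + (-308 - 21*181 + 14*(-54) + 181*(-54))/(98 + 181))*(-9875 - 37755) = (-31487 + (-308 - 3801 - 756 - 9774)/279)*(-47630) = (-31487 + (1/279)*(-14639))*(-47630) = (-31487 - 14639/279)*(-47630) = -8799512/279*(-47630) = 419120756560/279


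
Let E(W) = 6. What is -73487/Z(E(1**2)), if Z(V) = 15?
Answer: -73487/15 ≈ -4899.1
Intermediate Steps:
-73487/Z(E(1**2)) = -73487/15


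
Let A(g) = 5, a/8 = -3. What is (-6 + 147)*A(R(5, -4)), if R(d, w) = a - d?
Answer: 705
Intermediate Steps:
a = -24 (a = 8*(-3) = -24)
R(d, w) = -24 - d
(-6 + 147)*A(R(5, -4)) = (-6 + 147)*5 = 141*5 = 705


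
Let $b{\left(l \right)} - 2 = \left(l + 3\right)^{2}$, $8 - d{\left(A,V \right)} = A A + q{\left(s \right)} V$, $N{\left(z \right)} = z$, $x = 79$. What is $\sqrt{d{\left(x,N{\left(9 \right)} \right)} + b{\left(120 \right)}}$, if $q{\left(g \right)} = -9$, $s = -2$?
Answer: $\sqrt{8979} \approx 94.758$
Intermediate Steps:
$d{\left(A,V \right)} = 8 - A^{2} + 9 V$ ($d{\left(A,V \right)} = 8 - \left(A A - 9 V\right) = 8 - \left(A^{2} - 9 V\right) = 8 - A^{2} + 9 V$)
$b{\left(l \right)} = 2 + \left(3 + l\right)^{2}$ ($b{\left(l \right)} = 2 + \left(l + 3\right)^{2} = 2 + \left(3 + l\right)^{2}$)
$\sqrt{d{\left(x,N{\left(9 \right)} \right)} + b{\left(120 \right)}} = \sqrt{\left(8 - 79^{2} + 9 \cdot 9\right) + \left(2 + \left(3 + 120\right)^{2}\right)} = \sqrt{\left(8 - 6241 + 81\right) + \left(2 + 123^{2}\right)} = \sqrt{\left(8 - 6241 + 81\right) + \left(2 + 15129\right)} = \sqrt{-6152 + 15131} = \sqrt{8979}$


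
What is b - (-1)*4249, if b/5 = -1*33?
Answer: 4084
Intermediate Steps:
b = -165 (b = 5*(-1*33) = 5*(-33) = -165)
b - (-1)*4249 = -165 - (-1)*4249 = -165 - 1*(-4249) = -165 + 4249 = 4084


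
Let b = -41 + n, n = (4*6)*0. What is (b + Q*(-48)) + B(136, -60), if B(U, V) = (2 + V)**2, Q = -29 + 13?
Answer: 4091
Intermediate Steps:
Q = -16
n = 0 (n = 24*0 = 0)
b = -41 (b = -41 + 0 = -41)
(b + Q*(-48)) + B(136, -60) = (-41 - 16*(-48)) + (2 - 60)**2 = (-41 + 768) + (-58)**2 = 727 + 3364 = 4091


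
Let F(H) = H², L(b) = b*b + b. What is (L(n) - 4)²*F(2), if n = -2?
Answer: 16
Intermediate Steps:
L(b) = b + b² (L(b) = b² + b = b + b²)
(L(n) - 4)²*F(2) = (-2*(1 - 2) - 4)²*2² = (-2*(-1) - 4)²*4 = (2 - 4)²*4 = (-2)²*4 = 4*4 = 16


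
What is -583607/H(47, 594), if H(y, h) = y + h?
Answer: -583607/641 ≈ -910.46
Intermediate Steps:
H(y, h) = h + y
-583607/H(47, 594) = -583607/(594 + 47) = -583607/641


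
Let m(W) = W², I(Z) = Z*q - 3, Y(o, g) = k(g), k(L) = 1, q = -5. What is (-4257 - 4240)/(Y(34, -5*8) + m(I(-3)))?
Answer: -293/5 ≈ -58.600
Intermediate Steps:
Y(o, g) = 1
I(Z) = -3 - 5*Z (I(Z) = Z*(-5) - 3 = -5*Z - 3 = -3 - 5*Z)
(-4257 - 4240)/(Y(34, -5*8) + m(I(-3))) = (-4257 - 4240)/(1 + (-3 - 5*(-3))²) = -8497/(1 + (-3 + 15)²) = -8497/(1 + 12²) = -8497/(1 + 144) = -8497/145 = -8497*1/145 = -293/5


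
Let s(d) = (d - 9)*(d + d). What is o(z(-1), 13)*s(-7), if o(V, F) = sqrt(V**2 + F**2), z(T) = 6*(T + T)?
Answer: 224*sqrt(313) ≈ 3963.0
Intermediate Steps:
s(d) = 2*d*(-9 + d) (s(d) = (-9 + d)*(2*d) = 2*d*(-9 + d))
z(T) = 12*T (z(T) = 6*(2*T) = 12*T)
o(V, F) = sqrt(F**2 + V**2)
o(z(-1), 13)*s(-7) = sqrt(13**2 + (12*(-1))**2)*(2*(-7)*(-9 - 7)) = sqrt(169 + (-12)**2)*(2*(-7)*(-16)) = sqrt(169 + 144)*224 = sqrt(313)*224 = 224*sqrt(313)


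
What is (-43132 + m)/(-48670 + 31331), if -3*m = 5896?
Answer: 135292/52017 ≈ 2.6009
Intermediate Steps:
m = -5896/3 (m = -⅓*5896 = -5896/3 ≈ -1965.3)
(-43132 + m)/(-48670 + 31331) = (-43132 - 5896/3)/(-48670 + 31331) = -135292/3/(-17339) = -135292/3*(-1/17339) = 135292/52017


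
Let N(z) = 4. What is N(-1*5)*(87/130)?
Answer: 174/65 ≈ 2.6769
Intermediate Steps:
N(-1*5)*(87/130) = 4*(87/130) = 174/65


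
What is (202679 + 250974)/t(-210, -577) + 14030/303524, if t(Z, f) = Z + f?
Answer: -68841765781/119436694 ≈ -576.39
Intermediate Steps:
(202679 + 250974)/t(-210, -577) + 14030/303524 = (202679 + 250974)/(-210 - 577) + 14030/303524 = 453653/(-787) + 14030*(1/303524) = 453653*(-1/787) + 7015/151762 = -453653/787 + 7015/151762 = -68841765781/119436694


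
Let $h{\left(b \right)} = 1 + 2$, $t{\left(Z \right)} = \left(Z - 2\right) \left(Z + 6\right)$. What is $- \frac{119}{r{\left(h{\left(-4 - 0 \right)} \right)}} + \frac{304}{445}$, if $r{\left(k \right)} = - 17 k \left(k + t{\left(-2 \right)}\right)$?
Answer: $\frac{8741}{17355} \approx 0.50366$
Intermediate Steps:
$t{\left(Z \right)} = \left(-2 + Z\right) \left(6 + Z\right)$
$h{\left(b \right)} = 3$
$r{\left(k \right)} = - 17 k \left(-16 + k\right)$ ($r{\left(k \right)} = - 17 k \left(k + \left(-12 + \left(-2\right)^{2} + 4 \left(-2\right)\right)\right) = - 17 k \left(k - 16\right) = - 17 k \left(-16 + k\right)$)
$- \frac{119}{r{\left(h{\left(-4 - 0 \right)} \right)}} + \frac{304}{445} = - \frac{119}{17 \cdot 3 \left(16 - 3\right)} + \frac{304}{445} = - \frac{119}{17 \cdot 3 \left(16 - 3\right)} + 304 \cdot \frac{1}{445} = - \frac{119}{17 \cdot 3 \cdot 13} + \frac{304}{445} = - \frac{119}{663} + \frac{304}{445} = \left(-119\right) \frac{1}{663} + \frac{304}{445} = - \frac{7}{39} + \frac{304}{445} = \frac{8741}{17355}$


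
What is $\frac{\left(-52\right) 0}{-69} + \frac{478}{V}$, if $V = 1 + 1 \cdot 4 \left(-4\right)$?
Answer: $- \frac{478}{15} \approx -31.867$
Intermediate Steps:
$V = -15$ ($V = 1 + 4 \left(-4\right) = 1 - 16 = -15$)
$\frac{\left(-52\right) 0}{-69} + \frac{478}{V} = \frac{\left(-52\right) 0}{-69} + \frac{478}{-15} = 0 \left(- \frac{1}{69}\right) + 478 \left(- \frac{1}{15}\right) = 0 - \frac{478}{15} = - \frac{478}{15}$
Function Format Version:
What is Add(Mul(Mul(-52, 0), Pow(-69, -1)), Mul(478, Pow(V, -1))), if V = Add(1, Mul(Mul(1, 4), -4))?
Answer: Rational(-478, 15) ≈ -31.867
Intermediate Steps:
V = -15 (V = Add(1, Mul(4, -4)) = Add(1, -16) = -15)
Add(Mul(Mul(-52, 0), Pow(-69, -1)), Mul(478, Pow(V, -1))) = Add(Mul(Mul(-52, 0), Pow(-69, -1)), Mul(478, Pow(-15, -1))) = Add(Mul(0, Rational(-1, 69)), Mul(478, Rational(-1, 15))) = Add(0, Rational(-478, 15)) = Rational(-478, 15)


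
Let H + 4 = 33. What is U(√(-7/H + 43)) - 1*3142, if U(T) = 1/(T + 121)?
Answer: -1330159049/423349 - 2*√8990/423349 ≈ -3142.0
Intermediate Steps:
H = 29 (H = -4 + 33 = 29)
U(T) = 1/(121 + T)
U(√(-7/H + 43)) - 1*3142 = 1/(121 + √(-7/29 + 43)) - 1*3142 = 1/(121 + √(-7*1/29 + 43)) - 3142 = 1/(121 + √(-7/29 + 43)) - 3142 = 1/(121 + √(1240/29)) - 3142 = 1/(121 + 2*√8990/29) - 3142 = -3142 + 1/(121 + 2*√8990/29)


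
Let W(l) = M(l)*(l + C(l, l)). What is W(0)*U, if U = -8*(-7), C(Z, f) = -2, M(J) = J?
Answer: 0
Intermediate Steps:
U = 56
W(l) = l*(-2 + l) (W(l) = l*(l - 2) = l*(-2 + l))
W(0)*U = (0*(-2 + 0))*56 = (0*(-2))*56 = 0*56 = 0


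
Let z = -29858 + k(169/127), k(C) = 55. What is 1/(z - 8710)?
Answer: -1/38513 ≈ -2.5965e-5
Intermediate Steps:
z = -29803 (z = -29858 + 55 = -29803)
1/(z - 8710) = 1/(-29803 - 8710) = 1/(-38513) = -1/38513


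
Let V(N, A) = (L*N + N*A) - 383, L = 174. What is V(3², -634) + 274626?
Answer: 270103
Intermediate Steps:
V(N, A) = -383 + 174*N + A*N (V(N, A) = (174*N + N*A) - 383 = (174*N + A*N) - 383 = -383 + 174*N + A*N)
V(3², -634) + 274626 = (-383 + 174*3² - 634*3²) + 274626 = (-383 + 174*9 - 634*9) + 274626 = (-383 + 1566 - 5706) + 274626 = -4523 + 274626 = 270103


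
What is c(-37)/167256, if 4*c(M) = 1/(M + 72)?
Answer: 1/23415840 ≈ 4.2706e-8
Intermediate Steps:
c(M) = 1/(4*(72 + M)) (c(M) = 1/(4*(M + 72)) = 1/(4*(72 + M)))
c(-37)/167256 = (1/(4*(72 - 37)))/167256 = ((¼)/35)*(1/167256) = ((¼)*(1/35))*(1/167256) = (1/140)*(1/167256) = 1/23415840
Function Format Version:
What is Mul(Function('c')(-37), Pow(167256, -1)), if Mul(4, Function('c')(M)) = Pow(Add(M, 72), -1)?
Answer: Rational(1, 23415840) ≈ 4.2706e-8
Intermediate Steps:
Function('c')(M) = Mul(Rational(1, 4), Pow(Add(72, M), -1)) (Function('c')(M) = Mul(Rational(1, 4), Pow(Add(M, 72), -1)) = Mul(Rational(1, 4), Pow(Add(72, M), -1)))
Mul(Function('c')(-37), Pow(167256, -1)) = Mul(Mul(Rational(1, 4), Pow(Add(72, -37), -1)), Pow(167256, -1)) = Mul(Mul(Rational(1, 4), Pow(35, -1)), Rational(1, 167256)) = Mul(Mul(Rational(1, 4), Rational(1, 35)), Rational(1, 167256)) = Mul(Rational(1, 140), Rational(1, 167256)) = Rational(1, 23415840)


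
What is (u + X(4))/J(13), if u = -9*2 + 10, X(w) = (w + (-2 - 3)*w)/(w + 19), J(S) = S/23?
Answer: -200/13 ≈ -15.385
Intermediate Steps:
J(S) = S/23 (J(S) = S*(1/23) = S/23)
X(w) = -4*w/(19 + w) (X(w) = (w - 5*w)/(19 + w) = (-4*w)/(19 + w) = -4*w/(19 + w))
u = -8 (u = -18 + 10 = -8)
(u + X(4))/J(13) = (-8 - 4*4/(19 + 4))/(((1/23)*13)) = (-8 - 4*4/23)/(13/23) = (-8 - 4*4*1/23)*(23/13) = (-8 - 16/23)*(23/13) = -200/23*23/13 = -200/13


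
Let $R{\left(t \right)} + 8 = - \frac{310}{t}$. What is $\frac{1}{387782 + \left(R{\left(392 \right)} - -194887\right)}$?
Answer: $\frac{196}{114201401} \approx 1.7163 \cdot 10^{-6}$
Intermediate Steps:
$R{\left(t \right)} = -8 - \frac{310}{t}$
$\frac{1}{387782 + \left(R{\left(392 \right)} - -194887\right)} = \frac{1}{387782 - \left(-194879 + \frac{155}{196}\right)} = \frac{1}{387782 + \left(\left(-8 - \frac{155}{196}\right) + 194887\right)} = \frac{1}{387782 + \left(- \frac{1723}{196} + 194887\right)} = \frac{1}{387782 + \frac{38196129}{196}} = \frac{1}{\frac{114201401}{196}} = \frac{196}{114201401}$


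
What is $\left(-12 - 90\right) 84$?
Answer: $-8568$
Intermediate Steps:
$\left(-12 - 90\right) 84 = \left(-102\right) 84 = -8568$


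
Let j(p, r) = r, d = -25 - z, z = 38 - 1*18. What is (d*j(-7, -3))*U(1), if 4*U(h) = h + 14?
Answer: 2025/4 ≈ 506.25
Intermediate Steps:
z = 20 (z = 38 - 18 = 20)
U(h) = 7/2 + h/4 (U(h) = (h + 14)/4 = (14 + h)/4 = 7/2 + h/4)
d = -45 (d = -25 - 1*20 = -25 - 20 = -45)
(d*j(-7, -3))*U(1) = (-45*(-3))*(7/2 + (¼)*1) = 135*(7/2 + ¼) = 135*(15/4) = 2025/4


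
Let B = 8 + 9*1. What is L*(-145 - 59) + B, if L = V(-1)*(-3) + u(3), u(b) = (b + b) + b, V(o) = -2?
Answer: -3043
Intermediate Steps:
u(b) = 3*b (u(b) = 2*b + b = 3*b)
L = 15 (L = -2*(-3) + 3*3 = 6 + 9 = 15)
B = 17 (B = 8 + 9 = 17)
L*(-145 - 59) + B = 15*(-145 - 59) + 17 = 15*(-204) + 17 = -3060 + 17 = -3043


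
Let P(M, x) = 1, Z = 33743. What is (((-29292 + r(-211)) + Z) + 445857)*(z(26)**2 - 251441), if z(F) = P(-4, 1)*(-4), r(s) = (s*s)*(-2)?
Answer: -90831304050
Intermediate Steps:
r(s) = -2*s**2 (r(s) = s**2*(-2) = -2*s**2)
z(F) = -4 (z(F) = 1*(-4) = -4)
(((-29292 + r(-211)) + Z) + 445857)*(z(26)**2 - 251441) = (((-29292 - 2*(-211)**2) + 33743) + 445857)*((-4)**2 - 251441) = (((-29292 - 2*44521) + 33743) + 445857)*(16 - 251441) = (((-29292 - 89042) + 33743) + 445857)*(-251425) = ((-118334 + 33743) + 445857)*(-251425) = (-84591 + 445857)*(-251425) = 361266*(-251425) = -90831304050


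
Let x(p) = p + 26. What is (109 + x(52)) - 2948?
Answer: -2761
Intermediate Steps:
x(p) = 26 + p
(109 + x(52)) - 2948 = (109 + (26 + 52)) - 2948 = (109 + 78) - 2948 = 187 - 2948 = -2761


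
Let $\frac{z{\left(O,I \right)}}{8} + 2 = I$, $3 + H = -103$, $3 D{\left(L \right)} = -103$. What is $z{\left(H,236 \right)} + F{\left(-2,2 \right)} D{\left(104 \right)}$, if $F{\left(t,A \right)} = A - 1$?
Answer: $\frac{5513}{3} \approx 1837.7$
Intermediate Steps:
$D{\left(L \right)} = - \frac{103}{3}$ ($D{\left(L \right)} = \frac{1}{3} \left(-103\right) = - \frac{103}{3}$)
$F{\left(t,A \right)} = -1 + A$
$H = -106$ ($H = -3 - 103 = -106$)
$z{\left(O,I \right)} = -16 + 8 I$
$z{\left(H,236 \right)} + F{\left(-2,2 \right)} D{\left(104 \right)} = \left(-16 + 8 \cdot 236\right) + \left(-1 + 2\right) \left(- \frac{103}{3}\right) = \left(-16 + 1888\right) + 1 \left(- \frac{103}{3}\right) = 1872 - \frac{103}{3} = \frac{5513}{3}$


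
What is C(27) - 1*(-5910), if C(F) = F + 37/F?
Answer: 160336/27 ≈ 5938.4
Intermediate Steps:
C(27) - 1*(-5910) = (27 + 37/27) - 1*(-5910) = (27 + 37*(1/27)) + 5910 = (27 + 37/27) + 5910 = 766/27 + 5910 = 160336/27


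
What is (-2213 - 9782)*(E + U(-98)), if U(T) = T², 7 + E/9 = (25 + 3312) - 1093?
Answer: -356695315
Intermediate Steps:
E = 20133 (E = -63 + 9*((25 + 3312) - 1093) = -63 + 9*(3337 - 1093) = -63 + 9*2244 = -63 + 20196 = 20133)
(-2213 - 9782)*(E + U(-98)) = (-2213 - 9782)*(20133 + (-98)²) = -11995*(20133 + 9604) = -11995*29737 = -356695315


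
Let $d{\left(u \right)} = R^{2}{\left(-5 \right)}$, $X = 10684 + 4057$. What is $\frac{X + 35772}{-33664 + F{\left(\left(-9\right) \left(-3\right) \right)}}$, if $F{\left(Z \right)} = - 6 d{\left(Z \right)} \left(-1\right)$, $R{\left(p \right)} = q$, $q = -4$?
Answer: $- \frac{50513}{33568} \approx -1.5048$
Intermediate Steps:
$X = 14741$
$R{\left(p \right)} = -4$
$d{\left(u \right)} = 16$ ($d{\left(u \right)} = \left(-4\right)^{2} = 16$)
$F{\left(Z \right)} = 96$ ($F{\left(Z \right)} = \left(-6\right) 16 \left(-1\right) = \left(-96\right) \left(-1\right) = 96$)
$\frac{X + 35772}{-33664 + F{\left(\left(-9\right) \left(-3\right) \right)}} = \frac{14741 + 35772}{-33664 + 96} = \frac{50513}{-33568} = 50513 \left(- \frac{1}{33568}\right) = - \frac{50513}{33568}$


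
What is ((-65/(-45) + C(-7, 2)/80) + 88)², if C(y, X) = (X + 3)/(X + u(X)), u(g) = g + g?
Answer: 663732169/82944 ≈ 8002.2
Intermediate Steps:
u(g) = 2*g
C(y, X) = (3 + X)/(3*X) (C(y, X) = (X + 3)/(X + 2*X) = (3 + X)/((3*X)) = (3 + X)*(1/(3*X)) = (3 + X)/(3*X))
((-65/(-45) + C(-7, 2)/80) + 88)² = ((-65/(-45) + ((⅓)*(3 + 2)/2)/80) + 88)² = ((-65*(-1/45) + ((⅓)*(½)*5)*(1/80)) + 88)² = ((13/9 + (⅚)*(1/80)) + 88)² = ((13/9 + 1/96) + 88)² = (419/288 + 88)² = (25763/288)² = 663732169/82944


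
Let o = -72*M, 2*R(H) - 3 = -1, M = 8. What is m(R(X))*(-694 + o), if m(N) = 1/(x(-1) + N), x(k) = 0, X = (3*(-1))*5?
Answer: -1270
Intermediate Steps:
X = -15 (X = -3*5 = -15)
R(H) = 1 (R(H) = 3/2 + (½)*(-1) = 3/2 - ½ = 1)
o = -576 (o = -72*8 = -576)
m(N) = 1/N (m(N) = 1/(0 + N) = 1/N)
m(R(X))*(-694 + o) = (-694 - 576)/1 = 1*(-1270) = -1270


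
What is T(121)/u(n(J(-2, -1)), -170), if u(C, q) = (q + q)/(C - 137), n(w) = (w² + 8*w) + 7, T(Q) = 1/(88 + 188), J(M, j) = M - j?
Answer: 137/93840 ≈ 0.0014599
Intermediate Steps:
T(Q) = 1/276
n(w) = 7 + w² + 8*w
u(C, q) = 2*q/(-137 + C) (u(C, q) = (2*q)/(-137 + C) = 2*q/(-137 + C))
T(121)/u(n(J(-2, -1)), -170) = 1/(276*((2*(-170)/(-137 + (7 + (-2 - 1*(-1))² + 8*(-2 - 1*(-1))))))) = 1/(276*((2*(-170)/(-137 + (7 + (-2 + 1)² + 8*(-2 + 1)))))) = 1/(276*((2*(-170)/(-137 + (7 + (-1)² + 8*(-1)))))) = 1/(276*((2*(-170)/(-137 + (7 + 1 - 8))))) = 1/(276*((2*(-170)/(-137 + 0)))) = 1/(276*((2*(-170)/(-137)))) = 1/(276*((2*(-170)*(-1/137)))) = 1/(276*(340/137)) = (1/276)*(137/340) = 137/93840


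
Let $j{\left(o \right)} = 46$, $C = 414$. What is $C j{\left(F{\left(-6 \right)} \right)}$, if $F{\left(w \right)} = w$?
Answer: $19044$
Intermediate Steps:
$C j{\left(F{\left(-6 \right)} \right)} = 414 \cdot 46 = 19044$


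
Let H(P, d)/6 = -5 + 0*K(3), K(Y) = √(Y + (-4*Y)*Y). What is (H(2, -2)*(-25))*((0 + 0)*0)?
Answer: 0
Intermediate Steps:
K(Y) = √(Y - 4*Y²)
H(P, d) = -30 (H(P, d) = 6*(-5 + 0*√(3*(1 - 4*3))) = 6*(-5 + 0*√(3*(1 - 12))) = 6*(-5 + 0*√(3*(-11))) = 6*(-5 + 0*√(-33)) = 6*(-5 + 0*(I*√33)) = 6*(-5 + 0) = 6*(-5) = -30)
(H(2, -2)*(-25))*((0 + 0)*0) = (-30*(-25))*((0 + 0)*0) = 750*(0*0) = 750*0 = 0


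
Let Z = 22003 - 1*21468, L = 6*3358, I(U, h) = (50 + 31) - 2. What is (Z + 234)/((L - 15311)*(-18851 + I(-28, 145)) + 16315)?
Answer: -769/90783849 ≈ -8.4707e-6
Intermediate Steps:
I(U, h) = 79 (I(U, h) = 81 - 2 = 79)
L = 20148
Z = 535 (Z = 22003 - 21468 = 535)
(Z + 234)/((L - 15311)*(-18851 + I(-28, 145)) + 16315) = (535 + 234)/((20148 - 15311)*(-18851 + 79) + 16315) = 769/(4837*(-18772) + 16315) = 769/(-90800164 + 16315) = 769/(-90783849) = 769*(-1/90783849) = -769/90783849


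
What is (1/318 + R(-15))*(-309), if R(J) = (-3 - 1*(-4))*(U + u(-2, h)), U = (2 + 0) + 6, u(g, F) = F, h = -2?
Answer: -196627/106 ≈ -1855.0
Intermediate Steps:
U = 8 (U = 2 + 6 = 8)
R(J) = 6 (R(J) = (-3 - 1*(-4))*(8 - 2) = (-3 + 4)*6 = 1*6 = 6)
(1/318 + R(-15))*(-309) = (1/318 + 6)*(-309) = (1909/318)*(-309) = -196627/106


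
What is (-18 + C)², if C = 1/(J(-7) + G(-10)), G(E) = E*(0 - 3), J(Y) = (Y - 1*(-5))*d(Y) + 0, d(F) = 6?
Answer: 104329/324 ≈ 322.00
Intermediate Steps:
J(Y) = 30 + 6*Y (J(Y) = (Y - 1*(-5))*6 + 0 = (Y + 5)*6 + 0 = (5 + Y)*6 + 0 = (30 + 6*Y) + 0 = 30 + 6*Y)
G(E) = -3*E (G(E) = E*(-3) = -3*E)
C = 1/18 (C = 1/((30 + 6*(-7)) - 3*(-10)) = 1/((30 - 42) + 30) = 1/(-12 + 30) = 1/18 ≈ 0.055556)
(-18 + C)² = (-18 + 1/18)² = (-323/18)² = 104329/324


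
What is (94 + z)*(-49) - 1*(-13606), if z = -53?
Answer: 11597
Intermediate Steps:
(94 + z)*(-49) - 1*(-13606) = (94 - 53)*(-49) - 1*(-13606) = 41*(-49) + 13606 = -2009 + 13606 = 11597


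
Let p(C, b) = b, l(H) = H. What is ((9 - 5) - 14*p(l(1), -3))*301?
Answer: 13846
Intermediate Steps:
((9 - 5) - 14*p(l(1), -3))*301 = ((9 - 5) - 14*(-3))*301 = (4 + 42)*301 = 46*301 = 13846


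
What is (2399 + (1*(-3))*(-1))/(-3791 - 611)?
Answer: -1201/2201 ≈ -0.54566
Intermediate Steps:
(2399 + (1*(-3))*(-1))/(-3791 - 611) = (2399 - 3*(-1))/(-4402) = (2399 + 3)*(-1/4402) = 2402*(-1/4402) = -1201/2201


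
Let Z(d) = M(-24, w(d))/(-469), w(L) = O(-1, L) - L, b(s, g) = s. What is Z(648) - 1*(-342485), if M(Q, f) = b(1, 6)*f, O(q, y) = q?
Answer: 160626114/469 ≈ 3.4249e+5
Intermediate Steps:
w(L) = -1 - L
M(Q, f) = f (M(Q, f) = 1*f = f)
Z(d) = 1/469 + d/469 (Z(d) = (-1 - d)/(-469) = (-1 - d)*(-1/469) = 1/469 + d/469)
Z(648) - 1*(-342485) = (1/469 + (1/469)*648) - 1*(-342485) = (1/469 + 648/469) + 342485 = 649/469 + 342485 = 160626114/469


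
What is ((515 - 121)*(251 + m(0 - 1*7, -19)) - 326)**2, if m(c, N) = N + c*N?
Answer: 20587658256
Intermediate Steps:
m(c, N) = N + N*c
((515 - 121)*(251 + m(0 - 1*7, -19)) - 326)**2 = ((515 - 121)*(251 - 19*(1 + (0 - 1*7))) - 326)**2 = (394*(251 - 19*(1 + (0 - 7))) - 326)**2 = (394*(251 - 19*(1 - 7)) - 326)**2 = (394*(251 - 19*(-6)) - 326)**2 = (394*(251 + 114) - 326)**2 = (394*365 - 326)**2 = (143810 - 326)**2 = 143484**2 = 20587658256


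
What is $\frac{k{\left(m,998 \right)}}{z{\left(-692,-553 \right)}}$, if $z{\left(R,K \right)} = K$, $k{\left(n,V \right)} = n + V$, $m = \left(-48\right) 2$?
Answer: $- \frac{902}{553} \approx -1.6311$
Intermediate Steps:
$m = -96$
$k{\left(n,V \right)} = V + n$
$\frac{k{\left(m,998 \right)}}{z{\left(-692,-553 \right)}} = \frac{998 - 96}{-553} = 902 \left(- \frac{1}{553}\right) = - \frac{902}{553}$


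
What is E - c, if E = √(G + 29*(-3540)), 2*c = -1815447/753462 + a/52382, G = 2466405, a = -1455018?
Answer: 198566252845/13155948828 + √2363745 ≈ 1552.5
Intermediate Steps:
c = -198566252845/13155948828 (c = (-1815447/753462 - 1455018/52382)/2 = (-1815447*1/753462 - 1455018*1/52382)/2 = (-605149/251154 - 727509/26191)/2 = (½)*(-198566252845/6577974414) = -198566252845/13155948828 ≈ -15.093)
E = √2363745 (E = √(2466405 + 29*(-3540)) = √(2466405 - 102660) = √2363745 ≈ 1537.4)
E - c = √2363745 - 1*(-198566252845/13155948828) = √2363745 + 198566252845/13155948828 = 198566252845/13155948828 + √2363745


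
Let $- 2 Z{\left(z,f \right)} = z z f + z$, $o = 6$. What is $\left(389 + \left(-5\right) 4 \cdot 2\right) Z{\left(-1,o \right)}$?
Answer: $- \frac{1745}{2} \approx -872.5$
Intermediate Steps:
$Z{\left(z,f \right)} = - \frac{z}{2} - \frac{f z^{2}}{2}$ ($Z{\left(z,f \right)} = - \frac{z z f + z}{2} = - \frac{z^{2} f + z}{2} = - \frac{f z^{2} + z}{2} = - \frac{z + f z^{2}}{2} = - \frac{z}{2} - \frac{f z^{2}}{2}$)
$\left(389 + \left(-5\right) 4 \cdot 2\right) Z{\left(-1,o \right)} = \left(389 + \left(-5\right) 4 \cdot 2\right) \left(\left(- \frac{1}{2}\right) \left(-1\right) \left(1 + 6 \left(-1\right)\right)\right) = \left(389 - 40\right) \left(\left(- \frac{1}{2}\right) \left(-1\right) \left(1 - 6\right)\right) = \left(389 - 40\right) \left(\left(- \frac{1}{2}\right) \left(-1\right) \left(-5\right)\right) = 349 \left(- \frac{5}{2}\right) = - \frac{1745}{2}$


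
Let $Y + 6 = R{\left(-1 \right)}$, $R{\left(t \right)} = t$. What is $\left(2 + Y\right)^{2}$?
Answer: $25$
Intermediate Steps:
$Y = -7$ ($Y = -6 - 1 = -7$)
$\left(2 + Y\right)^{2} = \left(2 - 7\right)^{2} = \left(-5\right)^{2} = 25$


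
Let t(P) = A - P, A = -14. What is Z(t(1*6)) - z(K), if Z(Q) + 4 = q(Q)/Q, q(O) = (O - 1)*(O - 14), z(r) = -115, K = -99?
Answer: 753/10 ≈ 75.300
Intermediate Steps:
q(O) = (-1 + O)*(-14 + O)
t(P) = -14 - P
Z(Q) = -4 + (14 + Q**2 - 15*Q)/Q
Z(t(1*6)) - z(K) = (-19 + (-14 - 6) + 14/(-14 - 6)) - 1*(-115) = (-19 + (-14 - 1*6) + 14/(-14 - 1*6)) + 115 = (-19 + (-14 - 6) + 14/(-14 - 6)) + 115 = (-19 - 20 + 14/(-20)) + 115 = (-19 - 20 + 14*(-1/20)) + 115 = (-19 - 20 - 7/10) + 115 = -397/10 + 115 = 753/10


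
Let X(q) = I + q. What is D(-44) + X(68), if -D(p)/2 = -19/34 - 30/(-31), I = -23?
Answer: 23284/527 ≈ 44.182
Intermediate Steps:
X(q) = -23 + q
D(p) = -431/527 (D(p) = -2*(-19/34 - 30/(-31)) = -2*(-19*1/34 - 30*(-1/31)) = -2*(-19/34 + 30/31) = -2*431/1054 = -431/527)
D(-44) + X(68) = -431/527 + (-23 + 68) = -431/527 + 45 = 23284/527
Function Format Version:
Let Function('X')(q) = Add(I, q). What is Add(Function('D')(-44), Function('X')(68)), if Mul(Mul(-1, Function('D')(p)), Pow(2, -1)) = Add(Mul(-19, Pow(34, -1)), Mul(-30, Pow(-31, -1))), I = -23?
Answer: Rational(23284, 527) ≈ 44.182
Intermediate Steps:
Function('X')(q) = Add(-23, q)
Function('D')(p) = Rational(-431, 527) (Function('D')(p) = Mul(-2, Add(Mul(-19, Pow(34, -1)), Mul(-30, Pow(-31, -1)))) = Mul(-2, Add(Mul(-19, Rational(1, 34)), Mul(-30, Rational(-1, 31)))) = Mul(-2, Add(Rational(-19, 34), Rational(30, 31))) = Mul(-2, Rational(431, 1054)) = Rational(-431, 527))
Add(Function('D')(-44), Function('X')(68)) = Add(Rational(-431, 527), Add(-23, 68)) = Add(Rational(-431, 527), 45) = Rational(23284, 527)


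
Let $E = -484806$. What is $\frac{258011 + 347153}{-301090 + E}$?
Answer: $- \frac{151291}{196474} \approx -0.77003$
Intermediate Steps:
$\frac{258011 + 347153}{-301090 + E} = \frac{258011 + 347153}{-301090 - 484806} = \frac{605164}{-785896} = 605164 \left(- \frac{1}{785896}\right) = - \frac{151291}{196474}$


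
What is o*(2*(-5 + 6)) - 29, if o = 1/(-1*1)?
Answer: -31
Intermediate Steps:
o = -1 (o = 1/(-1) = -1)
o*(2*(-5 + 6)) - 29 = -2*(-5 + 6) - 29 = -2 - 29 = -31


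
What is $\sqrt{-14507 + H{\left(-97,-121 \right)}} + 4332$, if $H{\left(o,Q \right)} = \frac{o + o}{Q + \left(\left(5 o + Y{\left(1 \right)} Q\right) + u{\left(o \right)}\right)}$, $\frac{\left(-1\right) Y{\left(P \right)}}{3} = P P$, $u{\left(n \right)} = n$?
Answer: $4332 + \frac{i \sqrt{419235810}}{170} \approx 4332.0 + 120.44 i$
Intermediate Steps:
$Y{\left(P \right)} = - 3 P^{2}$ ($Y{\left(P \right)} = - 3 P P = - 3 P^{2}$)
$H{\left(o,Q \right)} = \frac{2 o}{- 2 Q + 6 o}$ ($H{\left(o,Q \right)} = \frac{o + o}{Q + \left(\left(5 o + - 3 \cdot 1^{2} Q\right) + o\right)} = \frac{2 o}{Q + \left(\left(5 o + \left(-3\right) 1 Q\right) + o\right)} = \frac{2 o}{Q + \left(\left(5 o - 3 Q\right) + o\right)} = \frac{2 o}{Q + \left(\left(- 3 Q + 5 o\right) + o\right)} = \frac{2 o}{Q - \left(- 6 o + 3 Q\right)} = \frac{2 o}{- 2 Q + 6 o}$)
$\sqrt{-14507 + H{\left(-97,-121 \right)}} + 4332 = \sqrt{-14507 - \frac{97}{\left(-1\right) \left(-121\right) + 3 \left(-97\right)}} + 4332 = \sqrt{-14507 - \frac{97}{121 - 291}} + 4332 = \sqrt{-14507 - \frac{97}{-170}} + 4332 = \sqrt{-14507 - - \frac{97}{170}} + 4332 = \sqrt{-14507 + \frac{97}{170}} + 4332 = \sqrt{- \frac{2466093}{170}} + 4332 = \frac{i \sqrt{419235810}}{170} + 4332 = 4332 + \frac{i \sqrt{419235810}}{170}$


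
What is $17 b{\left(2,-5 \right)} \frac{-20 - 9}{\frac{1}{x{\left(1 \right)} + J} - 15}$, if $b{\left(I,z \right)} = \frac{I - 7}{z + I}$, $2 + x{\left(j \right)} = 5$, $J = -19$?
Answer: $\frac{39440}{723} \approx 54.55$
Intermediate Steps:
$x{\left(j \right)} = 3$ ($x{\left(j \right)} = -2 + 5 = 3$)
$b{\left(I,z \right)} = \frac{-7 + I}{I + z}$ ($b{\left(I,z \right)} = \frac{I - 7}{I + z} = \frac{-7 + I}{I + z}$)
$17 b{\left(2,-5 \right)} \frac{-20 - 9}{\frac{1}{x{\left(1 \right)} + J} - 15} = 17 \frac{-7 + 2}{2 - 5} \frac{-20 - 9}{\frac{1}{3 - 19} - 15} = 17 \frac{1}{-3} \left(-5\right) \left(- \frac{29}{\frac{1}{-16} - 15}\right) = 17 \left(\left(- \frac{1}{3}\right) \left(-5\right)\right) \left(- \frac{29}{- \frac{1}{16} - 15}\right) = 17 \cdot \frac{5}{3} \left(- \frac{29}{- \frac{241}{16}}\right) = \frac{85 \left(\left(-29\right) \left(- \frac{16}{241}\right)\right)}{3} = \frac{85}{3} \cdot \frac{464}{241} = \frac{39440}{723}$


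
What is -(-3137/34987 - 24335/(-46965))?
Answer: -4542448/10601061 ≈ -0.42849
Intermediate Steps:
-(-3137/34987 - 24335/(-46965)) = -(-3137*1/34987 - 24335*(-1/46965)) = -(-3137/34987 + 157/303) = -1*4542448/10601061 = -4542448/10601061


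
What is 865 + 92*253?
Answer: 24141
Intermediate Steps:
865 + 92*253 = 865 + 23276 = 24141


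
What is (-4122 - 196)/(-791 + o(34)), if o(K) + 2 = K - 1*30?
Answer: 4318/789 ≈ 5.4727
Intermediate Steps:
o(K) = -32 + K (o(K) = -2 + (K - 1*30) = -2 + (K - 30) = -2 + (-30 + K) = -32 + K)
(-4122 - 196)/(-791 + o(34)) = (-4122 - 196)/(-791 + (-32 + 34)) = -4318/(-791 + 2) = -4318/(-789) = -4318*(-1/789) = 4318/789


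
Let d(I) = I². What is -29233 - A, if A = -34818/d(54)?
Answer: -14201435/486 ≈ -29221.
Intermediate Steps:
A = -5803/486 (A = -34818/(54²) = -34818/2916 = -34818*1/2916 = -5803/486 ≈ -11.940)
-29233 - A = -29233 - 1*(-5803/486) = -29233 + 5803/486 = -14201435/486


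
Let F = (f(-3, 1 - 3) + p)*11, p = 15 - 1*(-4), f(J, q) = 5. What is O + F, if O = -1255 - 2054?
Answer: -3045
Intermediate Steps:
p = 19 (p = 15 + 4 = 19)
F = 264 (F = (5 + 19)*11 = 24*11 = 264)
O = -3309
O + F = -3309 + 264 = -3045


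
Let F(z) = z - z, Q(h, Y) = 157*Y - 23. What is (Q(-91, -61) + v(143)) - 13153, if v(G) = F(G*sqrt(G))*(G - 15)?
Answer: -22753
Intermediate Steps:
Q(h, Y) = -23 + 157*Y
F(z) = 0
v(G) = 0 (v(G) = 0*(G - 15) = 0*(-15 + G) = 0)
(Q(-91, -61) + v(143)) - 13153 = ((-23 + 157*(-61)) + 0) - 13153 = ((-23 - 9577) + 0) - 13153 = (-9600 + 0) - 13153 = -9600 - 13153 = -22753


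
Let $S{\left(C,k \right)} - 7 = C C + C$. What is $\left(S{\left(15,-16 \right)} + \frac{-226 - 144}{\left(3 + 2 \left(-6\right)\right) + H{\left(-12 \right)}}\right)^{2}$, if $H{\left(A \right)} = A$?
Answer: $\frac{30880249}{441} \approx 70023.0$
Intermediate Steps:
$S{\left(C,k \right)} = 7 + C + C^{2}$ ($S{\left(C,k \right)} = 7 + \left(C C + C\right) = 7 + \left(C^{2} + C\right) = 7 + \left(C + C^{2}\right) = 7 + C + C^{2}$)
$\left(S{\left(15,-16 \right)} + \frac{-226 - 144}{\left(3 + 2 \left(-6\right)\right) + H{\left(-12 \right)}}\right)^{2} = \left(\left(7 + 15 + 15^{2}\right) + \frac{-226 - 144}{\left(3 + 2 \left(-6\right)\right) - 12}\right)^{2} = \left(\left(7 + 15 + 225\right) - \frac{370}{\left(3 - 12\right) - 12}\right)^{2} = \left(247 - \frac{370}{-9 - 12}\right)^{2} = \left(247 - \frac{370}{-21}\right)^{2} = \left(247 - - \frac{370}{21}\right)^{2} = \left(247 + \frac{370}{21}\right)^{2} = \left(\frac{5557}{21}\right)^{2} = \frac{30880249}{441}$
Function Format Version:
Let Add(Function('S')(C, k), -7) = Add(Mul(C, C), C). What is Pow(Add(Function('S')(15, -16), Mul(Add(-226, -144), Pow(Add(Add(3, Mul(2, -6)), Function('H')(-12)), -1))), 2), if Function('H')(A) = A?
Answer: Rational(30880249, 441) ≈ 70023.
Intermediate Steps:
Function('S')(C, k) = Add(7, C, Pow(C, 2)) (Function('S')(C, k) = Add(7, Add(Mul(C, C), C)) = Add(7, Add(Pow(C, 2), C)) = Add(7, Add(C, Pow(C, 2))) = Add(7, C, Pow(C, 2)))
Pow(Add(Function('S')(15, -16), Mul(Add(-226, -144), Pow(Add(Add(3, Mul(2, -6)), Function('H')(-12)), -1))), 2) = Pow(Add(Add(7, 15, Pow(15, 2)), Mul(Add(-226, -144), Pow(Add(Add(3, Mul(2, -6)), -12), -1))), 2) = Pow(Add(Add(7, 15, 225), Mul(-370, Pow(Add(Add(3, -12), -12), -1))), 2) = Pow(Add(247, Mul(-370, Pow(Add(-9, -12), -1))), 2) = Pow(Add(247, Mul(-370, Pow(-21, -1))), 2) = Pow(Add(247, Mul(-370, Rational(-1, 21))), 2) = Pow(Add(247, Rational(370, 21)), 2) = Pow(Rational(5557, 21), 2) = Rational(30880249, 441)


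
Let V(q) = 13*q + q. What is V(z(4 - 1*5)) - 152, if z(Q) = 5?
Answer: -82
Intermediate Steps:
V(q) = 14*q
V(z(4 - 1*5)) - 152 = 14*5 - 152 = 70 - 152 = -82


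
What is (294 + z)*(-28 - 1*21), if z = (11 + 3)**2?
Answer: -24010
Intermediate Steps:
z = 196 (z = 14**2 = 196)
(294 + z)*(-28 - 1*21) = (294 + 196)*(-28 - 1*21) = 490*(-28 - 21) = 490*(-49) = -24010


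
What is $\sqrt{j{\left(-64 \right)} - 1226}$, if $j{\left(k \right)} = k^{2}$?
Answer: $\sqrt{2870} \approx 53.572$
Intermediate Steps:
$\sqrt{j{\left(-64 \right)} - 1226} = \sqrt{\left(-64\right)^{2} - 1226} = \sqrt{4096 - 1226} = \sqrt{2870}$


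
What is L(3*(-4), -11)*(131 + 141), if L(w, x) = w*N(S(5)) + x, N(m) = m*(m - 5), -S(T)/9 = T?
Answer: -7346992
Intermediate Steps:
S(T) = -9*T
N(m) = m*(-5 + m)
L(w, x) = x + 2250*w (L(w, x) = w*((-9*5)*(-5 - 9*5)) + x = w*(-45*(-5 - 45)) + x = w*(-45*(-50)) + x = w*2250 + x = 2250*w + x = x + 2250*w)
L(3*(-4), -11)*(131 + 141) = (-11 + 2250*(3*(-4)))*(131 + 141) = (-11 + 2250*(-12))*272 = (-11 - 27000)*272 = -27011*272 = -7346992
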